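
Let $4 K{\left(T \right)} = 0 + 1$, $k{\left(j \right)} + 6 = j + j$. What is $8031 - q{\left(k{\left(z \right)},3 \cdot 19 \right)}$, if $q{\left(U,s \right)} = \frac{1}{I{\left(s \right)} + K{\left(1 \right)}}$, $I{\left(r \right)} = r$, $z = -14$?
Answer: $\frac{1839095}{229} \approx 8031.0$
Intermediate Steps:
$k{\left(j \right)} = -6 + 2 j$ ($k{\left(j \right)} = -6 + \left(j + j\right) = -6 + 2 j$)
$K{\left(T \right)} = \frac{1}{4}$ ($K{\left(T \right)} = \frac{0 + 1}{4} = \frac{1}{4} \cdot 1 = \frac{1}{4}$)
$q{\left(U,s \right)} = \frac{1}{\frac{1}{4} + s}$ ($q{\left(U,s \right)} = \frac{1}{s + \frac{1}{4}} = \frac{1}{\frac{1}{4} + s}$)
$8031 - q{\left(k{\left(z \right)},3 \cdot 19 \right)} = 8031 - \frac{4}{1 + 4 \cdot 3 \cdot 19} = 8031 - \frac{4}{1 + 4 \cdot 57} = 8031 - \frac{4}{1 + 228} = 8031 - \frac{4}{229} = \frac{1839095}{229}$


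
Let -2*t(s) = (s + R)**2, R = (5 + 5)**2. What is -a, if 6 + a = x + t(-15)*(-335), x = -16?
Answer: -2420331/2 ≈ -1.2102e+6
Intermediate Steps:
R = 100 (R = 10**2 = 100)
t(s) = -(100 + s)**2/2 (t(s) = -(s + 100)**2/2 = -(100 + s)**2/2)
a = 2420331/2 (a = -6 + (-16 - (100 - 15)**2/2*(-335)) = -6 + (-16 - 1/2*85**2*(-335)) = -6 + (-16 - 1/2*7225*(-335)) = -6 + (-16 - 7225/2*(-335)) = -6 + (-16 + 2420375/2) = -6 + 2420343/2 = 2420331/2 ≈ 1.2102e+6)
-a = -1*2420331/2 = -2420331/2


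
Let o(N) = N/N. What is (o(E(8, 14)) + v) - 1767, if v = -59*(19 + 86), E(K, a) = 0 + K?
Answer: -7961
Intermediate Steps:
E(K, a) = K
o(N) = 1
v = -6195 (v = -59*105 = -6195)
(o(E(8, 14)) + v) - 1767 = (1 - 6195) - 1767 = -6194 - 1767 = -7961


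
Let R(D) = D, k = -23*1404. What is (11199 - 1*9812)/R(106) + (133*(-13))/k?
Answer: 1729703/131652 ≈ 13.138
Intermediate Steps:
k = -32292
(11199 - 1*9812)/R(106) + (133*(-13))/k = (11199 - 1*9812)/106 + (133*(-13))/(-32292) = (11199 - 9812)*(1/106) - 1729*(-1/32292) = 1387*(1/106) + 133/2484 = 1387/106 + 133/2484 = 1729703/131652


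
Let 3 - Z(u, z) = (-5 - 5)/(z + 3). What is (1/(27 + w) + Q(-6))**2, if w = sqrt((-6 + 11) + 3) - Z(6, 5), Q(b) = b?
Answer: 2357492964/66471409 + 3107456*sqrt(2)/66471409 ≈ 35.532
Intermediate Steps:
Z(u, z) = 3 + 10/(3 + z) (Z(u, z) = 3 - (-5 - 5)/(z + 3) = 3 - (-10)/(3 + z) = 3 + 10/(3 + z))
w = -17/4 + 2*sqrt(2) (w = sqrt((-6 + 11) + 3) - (19 + 3*5)/(3 + 5) = sqrt(5 + 3) - (19 + 15)/8 = sqrt(8) - 34/8 = 2*sqrt(2) - 1*17/4 = 2*sqrt(2) - 17/4 = -17/4 + 2*sqrt(2) ≈ -1.4216)
(1/(27 + w) + Q(-6))**2 = (1/(27 + (-17/4 + 2*sqrt(2))) - 6)**2 = (1/(91/4 + 2*sqrt(2)) - 6)**2 = (-6 + 1/(91/4 + 2*sqrt(2)))**2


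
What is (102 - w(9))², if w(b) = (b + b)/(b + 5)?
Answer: 497025/49 ≈ 10143.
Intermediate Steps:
w(b) = 2*b/(5 + b) (w(b) = (2*b)/(5 + b) = 2*b/(5 + b))
(102 - w(9))² = (102 - 2*9/(5 + 9))² = (102 - 2*9/14)² = (102 - 1*9/7)² = (102 - 9/7)² = (705/7)² = 497025/49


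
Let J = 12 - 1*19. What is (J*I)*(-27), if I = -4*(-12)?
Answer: 9072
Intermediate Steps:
J = -7 (J = 12 - 19 = -7)
I = 48
(J*I)*(-27) = -7*48*(-27) = -336*(-27) = 9072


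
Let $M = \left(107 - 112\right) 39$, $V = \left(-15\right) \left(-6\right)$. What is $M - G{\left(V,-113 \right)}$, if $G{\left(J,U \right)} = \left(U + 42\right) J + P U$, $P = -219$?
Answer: $-18552$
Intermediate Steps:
$V = 90$
$G{\left(J,U \right)} = - 219 U + J \left(42 + U\right)$ ($G{\left(J,U \right)} = \left(U + 42\right) J - 219 U = \left(42 + U\right) J - 219 U = J \left(42 + U\right) - 219 U = - 219 U + J \left(42 + U\right)$)
$M = -195$ ($M = \left(-5\right) 39 = -195$)
$M - G{\left(V,-113 \right)} = -195 - \left(\left(-219\right) \left(-113\right) + 42 \cdot 90 + 90 \left(-113\right)\right) = -195 - \left(24747 + 3780 - 10170\right) = -195 - 18357 = -18552$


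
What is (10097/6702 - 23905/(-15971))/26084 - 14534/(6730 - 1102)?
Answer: -1127130017250901/436477953830744 ≈ -2.5823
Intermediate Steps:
(10097/6702 - 23905/(-15971))/26084 - 14534/(6730 - 1102) = (10097*(1/6702) - 23905*(-1/15971))*(1/26084) - 14534/5628 = (10097/6702 + 23905/15971)*(1/26084) - 14534*1/5628 = (321470497/107037642)*(1/26084) - 7267/2814 = 321470497/2791969853928 - 7267/2814 = -1127130017250901/436477953830744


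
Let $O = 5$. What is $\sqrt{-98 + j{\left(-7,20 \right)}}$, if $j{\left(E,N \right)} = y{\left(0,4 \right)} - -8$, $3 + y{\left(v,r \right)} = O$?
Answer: $2 i \sqrt{22} \approx 9.3808 i$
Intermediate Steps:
$y{\left(v,r \right)} = 2$ ($y{\left(v,r \right)} = -3 + 5 = 2$)
$j{\left(E,N \right)} = 10$ ($j{\left(E,N \right)} = 2 - -8 = 2 + 8 = 10$)
$\sqrt{-98 + j{\left(-7,20 \right)}} = \sqrt{-98 + 10} = \sqrt{-88} = 2 i \sqrt{22}$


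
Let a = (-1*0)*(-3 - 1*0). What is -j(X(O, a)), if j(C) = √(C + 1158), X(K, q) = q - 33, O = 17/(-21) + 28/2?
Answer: -15*√5 ≈ -33.541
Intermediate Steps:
a = 0 (a = 0*(-3 + 0) = 0*(-3) = 0)
O = 277/21 (O = 17*(-1/21) + 28*(½) = -17/21 + 14 = 277/21 ≈ 13.190)
X(K, q) = -33 + q
j(C) = √(1158 + C)
-j(X(O, a)) = -√(1158 + (-33 + 0)) = -√(1158 - 33) = -√1125 = -15*√5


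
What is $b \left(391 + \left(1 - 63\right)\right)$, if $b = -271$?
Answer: $-89159$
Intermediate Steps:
$b \left(391 + \left(1 - 63\right)\right) = - 271 \left(391 + \left(1 - 63\right)\right) = - 271 \left(391 - 62\right) = \left(-271\right) 329 = -89159$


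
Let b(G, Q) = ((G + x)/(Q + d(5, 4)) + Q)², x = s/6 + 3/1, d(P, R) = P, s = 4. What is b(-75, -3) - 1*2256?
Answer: -6848/9 ≈ -760.89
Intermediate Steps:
x = 11/3 (x = 4/6 + 3/1 = 4*(⅙) + 3*1 = ⅔ + 3 = 11/3 ≈ 3.6667)
b(G, Q) = (Q + (11/3 + G)/(5 + Q))² (b(G, Q) = ((G + 11/3)/(Q + 5) + Q)² = ((11/3 + G)/(5 + Q) + Q)² = (Q + (11/3 + G)/(5 + Q))²)
b(-75, -3) - 1*2256 = (11 + 3*(-75) + 3*(-3)² + 15*(-3))²/(9*(5 - 3)²) - 1*2256 = (⅑)*(11 - 225 + 3*9 - 45)²/2² - 2256 = (⅑)*(¼)*(11 - 225 + 27 - 45)² - 2256 = (⅑)*(¼)*(-232)² - 2256 = (⅑)*(¼)*53824 - 2256 = 13456/9 - 2256 = -6848/9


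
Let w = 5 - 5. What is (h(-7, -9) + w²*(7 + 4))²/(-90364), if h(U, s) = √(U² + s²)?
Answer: -65/45182 ≈ -0.0014386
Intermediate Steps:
w = 0
(h(-7, -9) + w²*(7 + 4))²/(-90364) = (√((-7)² + (-9)²) + 0²*(7 + 4))²/(-90364) = (√(49 + 81) + 0*11)²*(-1/90364) = (√130 + 0)²*(-1/90364) = (√130)²*(-1/90364) = 130*(-1/90364) = -65/45182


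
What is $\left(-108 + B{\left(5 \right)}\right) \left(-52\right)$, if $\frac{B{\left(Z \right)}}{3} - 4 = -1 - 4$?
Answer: $5772$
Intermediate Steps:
$B{\left(Z \right)} = -3$ ($B{\left(Z \right)} = 12 + 3 \left(-1 - 4\right) = 12 + 3 \left(-5\right) = 12 - 15 = -3$)
$\left(-108 + B{\left(5 \right)}\right) \left(-52\right) = \left(-108 - 3\right) \left(-52\right) = \left(-111\right) \left(-52\right) = 5772$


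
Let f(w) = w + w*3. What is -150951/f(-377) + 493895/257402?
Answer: 19799941481/194081108 ≈ 102.02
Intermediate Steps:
f(w) = 4*w (f(w) = w + 3*w = 4*w)
-150951/f(-377) + 493895/257402 = -150951/(4*(-377)) + 493895/257402 = -150951/(-1508) + 493895*(1/257402) = -150951*(-1/1508) + 493895/257402 = 150951/1508 + 493895/257402 = 19799941481/194081108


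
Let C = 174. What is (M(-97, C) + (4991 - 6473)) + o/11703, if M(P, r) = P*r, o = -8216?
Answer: -214875296/11703 ≈ -18361.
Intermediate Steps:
(M(-97, C) + (4991 - 6473)) + o/11703 = (-97*174 + (4991 - 6473)) - 8216/11703 = (-16878 - 1482) - 8216*1/11703 = -18360 - 8216/11703 = -214875296/11703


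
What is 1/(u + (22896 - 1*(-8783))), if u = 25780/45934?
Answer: 22967/727584483 ≈ 3.1566e-5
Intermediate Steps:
u = 12890/22967 (u = 25780*(1/45934) = 12890/22967 ≈ 0.56124)
1/(u + (22896 - 1*(-8783))) = 1/(12890/22967 + (22896 - 1*(-8783))) = 1/(12890/22967 + (22896 + 8783)) = 1/(12890/22967 + 31679) = 1/(727584483/22967) = 22967/727584483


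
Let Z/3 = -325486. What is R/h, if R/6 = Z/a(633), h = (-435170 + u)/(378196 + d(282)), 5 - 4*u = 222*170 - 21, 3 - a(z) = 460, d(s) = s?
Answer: -1478271483696/135454343 ≈ -10913.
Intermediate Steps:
a(z) = -457 (a(z) = 3 - 1*460 = 3 - 460 = -457)
Z = -976458 (Z = 3*(-325486) = -976458)
u = -18857/2 (u = 5/4 - (222*170 - 21)/4 = 5/4 - (37740 - 21)/4 = 5/4 - ¼*37719 = 5/4 - 37719/4 = -18857/2 ≈ -9428.5)
h = -889197/756956 (h = (-435170 - 18857/2)/(378196 + 282) = -889197/2/378478 = -889197/2*1/378478 = -889197/756956 ≈ -1.1747)
R = 5858748/457 (R = 6*(-976458/(-457)) = 6*(-976458*(-1/457)) = 6*(976458/457) = 5858748/457 ≈ 12820.)
R/h = 5858748/(457*(-889197/756956)) = (5858748/457)*(-756956/889197) = -1478271483696/135454343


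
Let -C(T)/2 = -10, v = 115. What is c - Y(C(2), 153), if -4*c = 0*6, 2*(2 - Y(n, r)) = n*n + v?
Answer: 511/2 ≈ 255.50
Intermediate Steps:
C(T) = 20 (C(T) = -2*(-10) = 20)
Y(n, r) = -111/2 - n**2/2 (Y(n, r) = 2 - (n*n + 115)/2 = 2 - (n**2 + 115)/2 = 2 - (115 + n**2)/2 = 2 + (-115/2 - n**2/2) = -111/2 - n**2/2)
c = 0 (c = -0*6 = -1/4*0 = 0)
c - Y(C(2), 153) = 0 - (-111/2 - 1/2*20**2) = 0 - (-111/2 - 1/2*400) = 0 - (-111/2 - 200) = 0 - 1*(-511/2) = 0 + 511/2 = 511/2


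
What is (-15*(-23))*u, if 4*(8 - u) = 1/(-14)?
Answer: 154905/56 ≈ 2766.2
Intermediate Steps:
u = 449/56 (u = 8 - ¼/(-14) = 8 - ¼*(-1/14) = 8 + 1/56 = 449/56 ≈ 8.0179)
(-15*(-23))*u = -15*(-23)*(449/56) = 345*(449/56) = 154905/56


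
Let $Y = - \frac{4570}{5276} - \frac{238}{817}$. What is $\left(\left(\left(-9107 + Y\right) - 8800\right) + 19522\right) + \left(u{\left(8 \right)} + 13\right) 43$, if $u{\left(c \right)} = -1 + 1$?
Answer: $\frac{4683010115}{2155246} \approx 2172.8$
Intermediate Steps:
$u{\left(c \right)} = 0$
$Y = - \frac{2494689}{2155246}$ ($Y = \left(-4570\right) \frac{1}{5276} - \frac{238}{817} = - \frac{2285}{2638} - \frac{238}{817} = - \frac{2494689}{2155246} \approx -1.1575$)
$\left(\left(\left(-9107 + Y\right) - 8800\right) + 19522\right) + \left(u{\left(8 \right)} + 13\right) 43 = \left(\left(\left(-9107 - \frac{2494689}{2155246}\right) - 8800\right) + 19522\right) + \left(0 + 13\right) 43 = \left(\left(- \frac{19630320011}{2155246} - 8800\right) + 19522\right) + 13 \cdot 43 = \left(- \frac{38596484811}{2155246} + 19522\right) + 559 = \frac{3478227601}{2155246} + 559 = \frac{4683010115}{2155246}$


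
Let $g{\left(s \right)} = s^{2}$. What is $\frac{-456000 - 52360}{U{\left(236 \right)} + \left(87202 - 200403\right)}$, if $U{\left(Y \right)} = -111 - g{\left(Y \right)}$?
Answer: $\frac{63545}{21126} \approx 3.0079$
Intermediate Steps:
$U{\left(Y \right)} = -111 - Y^{2}$
$\frac{-456000 - 52360}{U{\left(236 \right)} + \left(87202 - 200403\right)} = \frac{-456000 - 52360}{\left(-111 - 236^{2}\right) + \left(87202 - 200403\right)} = - \frac{508360}{\left(-111 - 55696\right) + \left(87202 - 200403\right)} = - \frac{508360}{\left(-111 - 55696\right) - 113201} = - \frac{508360}{-55807 - 113201} = - \frac{508360}{-169008} = \left(-508360\right) \left(- \frac{1}{169008}\right) = \frac{63545}{21126}$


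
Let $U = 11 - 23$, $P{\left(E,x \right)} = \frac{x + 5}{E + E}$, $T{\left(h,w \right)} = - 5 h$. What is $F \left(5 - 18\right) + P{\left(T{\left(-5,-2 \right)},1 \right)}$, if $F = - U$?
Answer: $- \frac{3897}{25} \approx -155.88$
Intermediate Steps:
$P{\left(E,x \right)} = \frac{5 + x}{2 E}$
$U = -12$ ($U = 11 - 23 = -12$)
$F = 12$ ($F = \left(-1\right) \left(-12\right) = 12$)
$F \left(5 - 18\right) + P{\left(T{\left(-5,-2 \right)},1 \right)} = 12 \left(5 - 18\right) + \frac{5 + 1}{2 \left(\left(-5\right) \left(-5\right)\right)} = 12 \left(5 - 18\right) + \frac{1}{2} \cdot \frac{1}{25} \cdot 6 = 12 \left(-13\right) + \frac{1}{2} \cdot \frac{1}{25} \cdot 6 = -156 + \frac{3}{25} = - \frac{3897}{25}$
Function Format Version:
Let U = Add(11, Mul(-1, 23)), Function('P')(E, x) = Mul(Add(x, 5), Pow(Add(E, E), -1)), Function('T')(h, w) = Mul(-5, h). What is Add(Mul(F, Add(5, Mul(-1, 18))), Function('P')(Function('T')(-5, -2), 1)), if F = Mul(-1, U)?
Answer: Rational(-3897, 25) ≈ -155.88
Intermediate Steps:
Function('P')(E, x) = Mul(Rational(1, 2), Pow(E, -1), Add(5, x)) (Function('P')(E, x) = Mul(Add(5, x), Pow(Mul(2, E), -1)) = Mul(Add(5, x), Mul(Rational(1, 2), Pow(E, -1))) = Mul(Rational(1, 2), Pow(E, -1), Add(5, x)))
U = -12 (U = Add(11, -23) = -12)
F = 12 (F = Mul(-1, -12) = 12)
Add(Mul(F, Add(5, Mul(-1, 18))), Function('P')(Function('T')(-5, -2), 1)) = Add(Mul(12, Add(5, Mul(-1, 18))), Mul(Rational(1, 2), Pow(Mul(-5, -5), -1), Add(5, 1))) = Add(Mul(12, Add(5, -18)), Mul(Rational(1, 2), Pow(25, -1), 6)) = Add(Mul(12, -13), Mul(Rational(1, 2), Rational(1, 25), 6)) = Add(-156, Rational(3, 25)) = Rational(-3897, 25)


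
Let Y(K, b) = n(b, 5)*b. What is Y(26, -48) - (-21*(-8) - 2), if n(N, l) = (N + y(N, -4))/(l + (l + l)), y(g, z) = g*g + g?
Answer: -36158/5 ≈ -7231.6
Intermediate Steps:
y(g, z) = g + g**2 (y(g, z) = g**2 + g = g + g**2)
n(N, l) = (N + N*(1 + N))/(3*l) (n(N, l) = (N + N*(1 + N))/(l + (l + l)) = (N + N*(1 + N))/(l + 2*l) = (N + N*(1 + N))/((3*l)) = (N + N*(1 + N))*(1/(3*l)) = (N + N*(1 + N))/(3*l))
Y(K, b) = b**2*(2 + b)/15 (Y(K, b) = ((1/3)*b*(2 + b)/5)*b = ((1/3)*b*(1/5)*(2 + b))*b = (b*(2 + b)/15)*b = b**2*(2 + b)/15)
Y(26, -48) - (-21*(-8) - 2) = (1/15)*(-48)**2*(2 - 48) - (-21*(-8) - 2) = (1/15)*2304*(-46) - (168 - 2) = -35328/5 - 1*166 = -35328/5 - 166 = -36158/5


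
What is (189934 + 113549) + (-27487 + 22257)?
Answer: 298253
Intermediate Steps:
(189934 + 113549) + (-27487 + 22257) = 303483 - 5230 = 298253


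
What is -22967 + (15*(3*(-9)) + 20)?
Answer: -23352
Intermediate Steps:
-22967 + (15*(3*(-9)) + 20) = -22967 + (15*(-27) + 20) = -22967 + (-405 + 20) = -22967 - 385 = -23352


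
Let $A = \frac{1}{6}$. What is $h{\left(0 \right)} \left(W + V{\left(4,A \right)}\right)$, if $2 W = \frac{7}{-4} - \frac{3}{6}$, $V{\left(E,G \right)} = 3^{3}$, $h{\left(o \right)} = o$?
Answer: $0$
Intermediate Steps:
$A = \frac{1}{6} \approx 0.16667$
$V{\left(E,G \right)} = 27$
$W = - \frac{9}{8}$ ($W = \frac{\frac{7}{-4} - \frac{3}{6}}{2} = \frac{7 \left(- \frac{1}{4}\right) - \frac{1}{2}}{2} = \frac{- \frac{7}{4} - \frac{1}{2}}{2} = \frac{1}{2} \left(- \frac{9}{4}\right) = - \frac{9}{8} \approx -1.125$)
$h{\left(0 \right)} \left(W + V{\left(4,A \right)}\right) = 0 \left(- \frac{9}{8} + 27\right) = 0 \cdot \frac{207}{8} = 0$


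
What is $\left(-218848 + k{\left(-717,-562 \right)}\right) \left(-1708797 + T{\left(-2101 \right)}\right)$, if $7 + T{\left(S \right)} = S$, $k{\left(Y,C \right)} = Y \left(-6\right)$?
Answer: $367067824130$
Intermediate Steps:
$k{\left(Y,C \right)} = - 6 Y$
$T{\left(S \right)} = -7 + S$
$\left(-218848 + k{\left(-717,-562 \right)}\right) \left(-1708797 + T{\left(-2101 \right)}\right) = \left(-218848 - -4302\right) \left(-1708797 - 2108\right) = \left(-218848 + 4302\right) \left(-1708797 - 2108\right) = \left(-214546\right) \left(-1710905\right) = 367067824130$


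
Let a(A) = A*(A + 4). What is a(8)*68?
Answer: 6528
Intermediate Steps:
a(A) = A*(4 + A)
a(8)*68 = (8*(4 + 8))*68 = (8*12)*68 = 96*68 = 6528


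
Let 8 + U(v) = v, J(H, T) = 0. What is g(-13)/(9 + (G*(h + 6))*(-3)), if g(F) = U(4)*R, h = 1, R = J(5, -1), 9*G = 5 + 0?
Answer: 0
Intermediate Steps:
U(v) = -8 + v
G = 5/9 (G = (5 + 0)/9 = (⅑)*5 = 5/9 ≈ 0.55556)
R = 0
g(F) = 0 (g(F) = (-8 + 4)*0 = -4*0 = 0)
g(-13)/(9 + (G*(h + 6))*(-3)) = 0/(9 + (5*(1 + 6)/9)*(-3)) = 0/(9 + ((5/9)*7)*(-3)) = 0/(9 + (35/9)*(-3)) = 0/(9 - 35/3) = 0/(-8/3) = 0*(-3/8) = 0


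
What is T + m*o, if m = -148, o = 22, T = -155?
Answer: -3411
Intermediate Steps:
T + m*o = -155 - 148*22 = -155 - 3256 = -3411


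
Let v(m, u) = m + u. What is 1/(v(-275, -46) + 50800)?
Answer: 1/50479 ≈ 1.9810e-5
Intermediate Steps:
1/(v(-275, -46) + 50800) = 1/((-275 - 46) + 50800) = 1/(-321 + 50800) = 1/50479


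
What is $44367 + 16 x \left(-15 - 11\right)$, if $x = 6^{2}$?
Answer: $29391$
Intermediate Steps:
$x = 36$
$44367 + 16 x \left(-15 - 11\right) = 44367 + 16 \cdot 36 \left(-15 - 11\right) = 44367 + 576 \left(-15 - 11\right) = 44367 + 576 \left(-26\right) = 44367 - 14976 = 29391$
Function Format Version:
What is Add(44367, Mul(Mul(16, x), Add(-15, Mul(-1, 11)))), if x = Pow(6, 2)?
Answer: 29391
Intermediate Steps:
x = 36
Add(44367, Mul(Mul(16, x), Add(-15, Mul(-1, 11)))) = Add(44367, Mul(Mul(16, 36), Add(-15, Mul(-1, 11)))) = Add(44367, Mul(576, Add(-15, -11))) = Add(44367, Mul(576, -26)) = Add(44367, -14976) = 29391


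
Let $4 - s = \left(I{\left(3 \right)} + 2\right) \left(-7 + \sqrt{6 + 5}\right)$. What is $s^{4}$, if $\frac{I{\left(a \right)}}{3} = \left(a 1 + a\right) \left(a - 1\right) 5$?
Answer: $6371037097408 - 1858579736832 \sqrt{11} \approx 2.0683 \cdot 10^{11}$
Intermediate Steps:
$I{\left(a \right)} = 30 a \left(-1 + a\right)$ ($I{\left(a \right)} = 3 \left(a 1 + a\right) \left(a - 1\right) 5 = 3 \left(a + a\right) \left(-1 + a\right) 5 = 3 \cdot 2 a \left(-1 + a\right) 5 = 3 \cdot 10 a \left(-1 + a\right) = 30 a \left(-1 + a\right)$)
$s = 1278 - 182 \sqrt{11}$ ($s = 4 - \left(30 \cdot 3 \left(-1 + 3\right) + 2\right) \left(-7 + \sqrt{6 + 5}\right) = 4 - \left(30 \cdot 3 \cdot 2 + 2\right) \left(-7 + \sqrt{11}\right) = 4 - \left(180 + 2\right) \left(-7 + \sqrt{11}\right) = 4 - 182 \left(-7 + \sqrt{11}\right) = 4 - \left(-1274 + 182 \sqrt{11}\right) = 4 + \left(1274 - 182 \sqrt{11}\right) = 1278 - 182 \sqrt{11} \approx 674.37$)
$s^{4} = \left(1278 - 182 \sqrt{11}\right)^{4}$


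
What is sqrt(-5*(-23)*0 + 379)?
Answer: sqrt(379) ≈ 19.468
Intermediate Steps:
sqrt(-5*(-23)*0 + 379) = sqrt(115*0 + 379) = sqrt(0 + 379) = sqrt(379)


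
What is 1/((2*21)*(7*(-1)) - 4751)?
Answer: -1/5045 ≈ -0.00019822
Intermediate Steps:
1/((2*21)*(7*(-1)) - 4751) = 1/(42*(-7) - 4751) = 1/(-294 - 4751) = 1/(-5045) = -1/5045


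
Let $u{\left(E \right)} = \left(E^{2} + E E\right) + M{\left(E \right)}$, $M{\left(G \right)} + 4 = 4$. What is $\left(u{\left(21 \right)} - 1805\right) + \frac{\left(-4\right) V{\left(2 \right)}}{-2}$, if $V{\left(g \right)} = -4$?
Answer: $-931$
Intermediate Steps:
$M{\left(G \right)} = 0$ ($M{\left(G \right)} = -4 + 4 = 0$)
$u{\left(E \right)} = 2 E^{2}$ ($u{\left(E \right)} = \left(E^{2} + E E\right) + 0 = \left(E^{2} + E^{2}\right) + 0 = 2 E^{2} + 0 = 2 E^{2}$)
$\left(u{\left(21 \right)} - 1805\right) + \frac{\left(-4\right) V{\left(2 \right)}}{-2} = \left(2 \cdot 21^{2} - 1805\right) + \frac{\left(-4\right) \left(-4\right)}{-2} = \left(2 \cdot 441 - 1805\right) + 16 \left(- \frac{1}{2}\right) = \left(882 - 1805\right) - 8 = -923 - 8 = -931$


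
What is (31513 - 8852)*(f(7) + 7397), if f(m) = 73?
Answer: 169277670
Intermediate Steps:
(31513 - 8852)*(f(7) + 7397) = (31513 - 8852)*(73 + 7397) = 22661*7470 = 169277670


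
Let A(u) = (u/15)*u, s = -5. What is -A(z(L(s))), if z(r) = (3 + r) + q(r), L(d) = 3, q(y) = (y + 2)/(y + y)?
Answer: -1681/540 ≈ -3.1130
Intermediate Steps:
q(y) = (2 + y)/(2*y) (q(y) = (2 + y)/((2*y)) = (2 + y)*(1/(2*y)) = (2 + y)/(2*y))
z(r) = 3 + r + (2 + r)/(2*r) (z(r) = (3 + r) + (2 + r)/(2*r) = 3 + r + (2 + r)/(2*r))
A(u) = u**2/15 (A(u) = (u*(1/15))*u = (u/15)*u = u**2/15)
-A(z(L(s))) = -(7/2 + 3 + 1/3)**2/15 = -(41/6)**2/15 = -1681/(15*36) = -1*1681/540 = -1681/540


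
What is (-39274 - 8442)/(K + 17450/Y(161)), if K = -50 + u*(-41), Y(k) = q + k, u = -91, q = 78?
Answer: -11404124/897209 ≈ -12.711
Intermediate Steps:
Y(k) = 78 + k
K = 3681 (K = -50 - 91*(-41) = -50 + 3731 = 3681)
(-39274 - 8442)/(K + 17450/Y(161)) = (-39274 - 8442)/(3681 + 17450/(78 + 161)) = -47716/(3681 + 17450/239) = -47716/897209/239 = -47716*239/897209 = -11404124/897209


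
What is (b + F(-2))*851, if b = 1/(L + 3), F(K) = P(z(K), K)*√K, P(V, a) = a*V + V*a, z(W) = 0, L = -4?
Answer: -851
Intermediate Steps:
P(V, a) = 2*V*a (P(V, a) = V*a + V*a = 2*V*a)
F(K) = 0 (F(K) = (2*0*K)*√K = 0*√K = 0)
b = -1 (b = 1/(-4 + 3) = 1/(-1) = -1)
(b + F(-2))*851 = (-1 + 0)*851 = -1*851 = -851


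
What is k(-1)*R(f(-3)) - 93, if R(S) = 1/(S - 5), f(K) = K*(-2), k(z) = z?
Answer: -94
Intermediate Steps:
f(K) = -2*K
R(S) = 1/(-5 + S)
k(-1)*R(f(-3)) - 93 = -1/(-5 - 2*(-3)) - 93 = -1/(-5 + 6) - 93 = -1/1 - 93 = -1*1 - 93 = -1 - 93 = -94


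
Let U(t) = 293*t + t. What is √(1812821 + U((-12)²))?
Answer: √1855157 ≈ 1362.0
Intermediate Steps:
U(t) = 294*t
√(1812821 + U((-12)²)) = √(1812821 + 294*(-12)²) = √(1812821 + 294*144) = √(1812821 + 42336) = √1855157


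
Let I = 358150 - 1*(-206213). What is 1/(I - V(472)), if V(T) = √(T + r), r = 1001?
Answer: 188121/106168531432 + √1473/318505594296 ≈ 1.7720e-6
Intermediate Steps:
I = 564363 (I = 358150 + 206213 = 564363)
V(T) = √(1001 + T) (V(T) = √(T + 1001) = √(1001 + T))
1/(I - V(472)) = 1/(564363 - √(1001 + 472)) = 1/(564363 - √1473)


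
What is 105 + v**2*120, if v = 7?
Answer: 5985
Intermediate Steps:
105 + v**2*120 = 105 + 7**2*120 = 105 + 49*120 = 105 + 5880 = 5985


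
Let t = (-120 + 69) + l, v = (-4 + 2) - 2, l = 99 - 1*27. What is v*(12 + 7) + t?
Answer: -55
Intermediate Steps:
l = 72 (l = 99 - 27 = 72)
v = -4 (v = -2 - 2 = -4)
t = 21 (t = (-120 + 69) + 72 = -51 + 72 = 21)
v*(12 + 7) + t = -4*(12 + 7) + 21 = -4*19 + 21 = -76 + 21 = -55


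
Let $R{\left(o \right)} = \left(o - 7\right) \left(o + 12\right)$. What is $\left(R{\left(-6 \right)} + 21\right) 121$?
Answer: $-6897$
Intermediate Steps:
$R{\left(o \right)} = \left(-7 + o\right) \left(12 + o\right)$
$\left(R{\left(-6 \right)} + 21\right) 121 = \left(\left(-84 + \left(-6\right)^{2} + 5 \left(-6\right)\right) + 21\right) 121 = \left(\left(-84 + 36 - 30\right) + 21\right) 121 = \left(-78 + 21\right) 121 = \left(-57\right) 121 = -6897$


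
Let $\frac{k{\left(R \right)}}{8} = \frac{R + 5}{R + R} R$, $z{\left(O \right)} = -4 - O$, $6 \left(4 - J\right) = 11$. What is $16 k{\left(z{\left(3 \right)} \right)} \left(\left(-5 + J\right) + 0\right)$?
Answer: $\frac{1088}{3} \approx 362.67$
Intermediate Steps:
$J = \frac{13}{6}$ ($J = 4 - \frac{11}{6} = \frac{13}{6} \approx 2.1667$)
$k{\left(R \right)} = 20 + 4 R$ ($k{\left(R \right)} = 8 \frac{R + 5}{R + R} R = 8 \frac{5 + R}{2 R} R = 8 \left(\frac{5}{2} + \frac{R}{2}\right) = 20 + 4 R$)
$16 k{\left(z{\left(3 \right)} \right)} \left(\left(-5 + J\right) + 0\right) = 16 \left(20 + 4 \left(-4 - 3\right)\right) \left(\left(-5 + \frac{13}{6}\right) + 0\right) = 16 \left(20 + 4 \left(-4 - 3\right)\right) \left(- \frac{17}{6} + 0\right) = 16 \left(20 + 4 \left(-7\right)\right) \left(- \frac{17}{6}\right) = 16 \left(20 - 28\right) \left(- \frac{17}{6}\right) = 16 \left(-8\right) \left(- \frac{17}{6}\right) = \left(-128\right) \left(- \frac{17}{6}\right) = \frac{1088}{3}$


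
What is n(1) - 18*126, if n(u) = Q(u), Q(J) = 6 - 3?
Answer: -2265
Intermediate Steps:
Q(J) = 3
n(u) = 3
n(1) - 18*126 = 3 - 18*126 = 3 - 2268 = -2265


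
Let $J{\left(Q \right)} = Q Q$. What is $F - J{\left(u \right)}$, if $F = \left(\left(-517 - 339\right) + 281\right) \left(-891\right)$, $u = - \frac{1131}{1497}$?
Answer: $\frac{127569295196}{249001} \approx 5.1232 \cdot 10^{5}$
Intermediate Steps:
$u = - \frac{377}{499}$ ($u = \left(-1131\right) \frac{1}{1497} = - \frac{377}{499} \approx -0.75551$)
$F = 512325$ ($F = \left(-856 + 281\right) \left(-891\right) = \left(-575\right) \left(-891\right) = 512325$)
$J{\left(Q \right)} = Q^{2}$
$F - J{\left(u \right)} = 512325 - \left(- \frac{377}{499}\right)^{2} = 512325 - \frac{142129}{249001} = \frac{127569295196}{249001}$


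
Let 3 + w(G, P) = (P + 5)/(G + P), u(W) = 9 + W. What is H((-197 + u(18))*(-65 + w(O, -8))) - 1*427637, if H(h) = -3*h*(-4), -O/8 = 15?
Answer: -4623437/16 ≈ -2.8897e+5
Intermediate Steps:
O = -120 (O = -8*15 = -120)
w(G, P) = -3 + (5 + P)/(G + P) (w(G, P) = -3 + (P + 5)/(G + P) = -3 + (5 + P)/(G + P))
H(h) = 12*h
H((-197 + u(18))*(-65 + w(O, -8))) - 1*427637 = 12*((-197 + (9 + 18))*(-65 + (5 - 3*(-120) - 2*(-8))/(-120 - 8))) - 1*427637 = 12*((-197 + 27)*(-65 + (5 + 360 + 16)/(-128))) - 427637 = 12*(-170*(-65 - 1/128*381)) - 427637 = 12*(-170*(-65 - 381/128)) - 427637 = 12*(-170*(-8701/128)) - 427637 = 12*(739585/64) - 427637 = 2218755/16 - 427637 = -4623437/16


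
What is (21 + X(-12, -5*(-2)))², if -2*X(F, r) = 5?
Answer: 1369/4 ≈ 342.25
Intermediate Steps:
X(F, r) = -5/2 (X(F, r) = -½*5 = -5/2)
(21 + X(-12, -5*(-2)))² = (21 - 5/2)² = (37/2)² = 1369/4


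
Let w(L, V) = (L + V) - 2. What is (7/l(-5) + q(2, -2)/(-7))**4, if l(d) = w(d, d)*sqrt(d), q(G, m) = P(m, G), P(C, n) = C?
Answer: -27430079/1244678400 + 479*I*sqrt(5)/264600 ≈ -0.022038 + 0.0040479*I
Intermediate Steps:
q(G, m) = m
w(L, V) = -2 + L + V
l(d) = sqrt(d)*(-2 + 2*d) (l(d) = (-2 + d + d)*sqrt(d) = (-2 + 2*d)*sqrt(d) = sqrt(d)*(-2 + 2*d))
(7/l(-5) + q(2, -2)/(-7))**4 = (7/((2*sqrt(-5)*(-1 - 5))) - 2/(-7))**4 = (7/((2*(I*sqrt(5))*(-6))) - 2*(-1/7))**4 = (7/((-12*I*sqrt(5))) + 2/7)**4 = (7*(I*sqrt(5)/60) + 2/7)**4 = (7*I*sqrt(5)/60 + 2/7)**4 = (2/7 + 7*I*sqrt(5)/60)**4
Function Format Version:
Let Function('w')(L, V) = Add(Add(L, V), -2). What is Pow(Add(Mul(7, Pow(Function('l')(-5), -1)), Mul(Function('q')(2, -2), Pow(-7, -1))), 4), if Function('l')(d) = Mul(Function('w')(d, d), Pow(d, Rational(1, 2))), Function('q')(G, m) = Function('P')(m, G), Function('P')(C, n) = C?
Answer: Add(Rational(-27430079, 1244678400), Mul(Rational(479, 264600), I, Pow(5, Rational(1, 2)))) ≈ Add(-0.022038, Mul(0.0040479, I))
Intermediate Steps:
Function('q')(G, m) = m
Function('w')(L, V) = Add(-2, L, V)
Function('l')(d) = Mul(Pow(d, Rational(1, 2)), Add(-2, Mul(2, d))) (Function('l')(d) = Mul(Add(-2, d, d), Pow(d, Rational(1, 2))) = Mul(Add(-2, Mul(2, d)), Pow(d, Rational(1, 2))) = Mul(Pow(d, Rational(1, 2)), Add(-2, Mul(2, d))))
Pow(Add(Mul(7, Pow(Function('l')(-5), -1)), Mul(Function('q')(2, -2), Pow(-7, -1))), 4) = Pow(Add(Mul(7, Pow(Mul(2, Pow(-5, Rational(1, 2)), Add(-1, -5)), -1)), Mul(-2, Pow(-7, -1))), 4) = Pow(Add(Mul(7, Pow(Mul(2, Mul(I, Pow(5, Rational(1, 2))), -6), -1)), Mul(-2, Rational(-1, 7))), 4) = Pow(Add(Mul(7, Pow(Mul(-12, I, Pow(5, Rational(1, 2))), -1)), Rational(2, 7)), 4) = Pow(Add(Mul(7, Mul(Rational(1, 60), I, Pow(5, Rational(1, 2)))), Rational(2, 7)), 4) = Pow(Add(Mul(Rational(7, 60), I, Pow(5, Rational(1, 2))), Rational(2, 7)), 4) = Pow(Add(Rational(2, 7), Mul(Rational(7, 60), I, Pow(5, Rational(1, 2)))), 4)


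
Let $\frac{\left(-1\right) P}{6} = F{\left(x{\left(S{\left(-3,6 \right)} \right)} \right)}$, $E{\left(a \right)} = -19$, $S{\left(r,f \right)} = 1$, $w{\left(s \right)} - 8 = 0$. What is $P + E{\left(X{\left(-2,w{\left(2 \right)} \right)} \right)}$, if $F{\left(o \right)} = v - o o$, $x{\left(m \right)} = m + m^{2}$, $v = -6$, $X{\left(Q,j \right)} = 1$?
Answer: $41$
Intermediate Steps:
$w{\left(s \right)} = 8$ ($w{\left(s \right)} = 8 + 0 = 8$)
$F{\left(o \right)} = -6 - o^{2}$ ($F{\left(o \right)} = -6 - o o = -6 - o^{2}$)
$P = 60$ ($P = - 6 \left(-6 - \left(1 \left(1 + 1\right)\right)^{2}\right) = - 6 \left(-6 - \left(1 \cdot 2\right)^{2}\right) = - 6 \left(-6 - 2^{2}\right) = - 6 \left(-6 - 4\right) = \left(-6\right) \left(-10\right) = 60$)
$P + E{\left(X{\left(-2,w{\left(2 \right)} \right)} \right)} = 60 - 19 = 41$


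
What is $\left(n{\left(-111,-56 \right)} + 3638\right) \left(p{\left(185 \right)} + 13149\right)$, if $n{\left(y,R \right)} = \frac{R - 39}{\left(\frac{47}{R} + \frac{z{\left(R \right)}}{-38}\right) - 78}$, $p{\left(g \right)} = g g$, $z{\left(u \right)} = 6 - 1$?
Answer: $\frac{2897242527444}{16805} \approx 1.724 \cdot 10^{8}$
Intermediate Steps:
$z{\left(u \right)} = 5$
$p{\left(g \right)} = g^{2}$
$n{\left(y,R \right)} = \frac{-39 + R}{- \frac{2969}{38} + \frac{47}{R}}$ ($n{\left(y,R \right)} = \frac{R - 39}{\left(\frac{47}{R} + \frac{5}{-38}\right) - 78} = \frac{-39 + R}{\left(\frac{47}{R} + 5 \left(- \frac{1}{38}\right)\right) - 78} = \frac{-39 + R}{\left(\frac{47}{R} - \frac{5}{38}\right) - 78} = \frac{-39 + R}{\left(- \frac{5}{38} + \frac{47}{R}\right) - 78} = \frac{-39 + R}{- \frac{2969}{38} + \frac{47}{R}}$)
$\left(n{\left(-111,-56 \right)} + 3638\right) \left(p{\left(185 \right)} + 13149\right) = \left(38 \left(-56\right) \frac{1}{-1786 + 2969 \left(-56\right)} \left(39 - -56\right) + 3638\right) \left(185^{2} + 13149\right) = \left(38 \left(-56\right) \frac{1}{-1786 - 166264} \left(39 + 56\right) + 3638\right) \left(34225 + 13149\right) = \left(38 \left(-56\right) \frac{1}{-168050} \cdot 95 + 3638\right) 47374 = \left(38 \left(-56\right) \left(- \frac{1}{168050}\right) 95 + 3638\right) 47374 = \left(\frac{20216}{16805} + 3638\right) 47374 = \frac{61156806}{16805} \cdot 47374 = \frac{2897242527444}{16805}$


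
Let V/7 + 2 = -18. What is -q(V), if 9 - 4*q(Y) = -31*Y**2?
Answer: -607609/4 ≈ -1.5190e+5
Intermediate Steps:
V = -140 (V = -14 + 7*(-18) = -14 - 126 = -140)
q(Y) = 9/4 + 31*Y**2/4 (q(Y) = 9/4 - (-31)*Y**2/4 = 9/4 + 31*Y**2/4)
-q(V) = -(9/4 + (31/4)*(-140)**2) = -(9/4 + (31/4)*19600) = -(9/4 + 151900) = -1*607609/4 = -607609/4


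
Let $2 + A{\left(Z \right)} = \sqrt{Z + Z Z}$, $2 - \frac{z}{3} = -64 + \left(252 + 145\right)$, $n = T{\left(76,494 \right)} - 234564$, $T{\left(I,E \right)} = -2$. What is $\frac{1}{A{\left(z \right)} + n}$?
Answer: $- \frac{29321}{6877645196} - \frac{\sqrt{61566}}{13755290392} \approx -4.2813 \cdot 10^{-6}$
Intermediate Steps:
$n = -234566$ ($n = -2 - 234564 = -234566$)
$z = -993$ ($z = 6 - 3 \left(-64 + \left(252 + 145\right)\right) = 6 - 3 \left(-64 + 397\right) = 6 - 999 = -993$)
$A{\left(Z \right)} = -2 + \sqrt{Z + Z^{2}}$ ($A{\left(Z \right)} = -2 + \sqrt{Z + Z Z} = -2 + \sqrt{Z + Z^{2}}$)
$\frac{1}{A{\left(z \right)} + n} = \frac{1}{\left(-2 + \sqrt{- 993 \left(1 - 993\right)}\right) - 234566} = \frac{1}{\left(-2 + \sqrt{\left(-993\right) \left(-992\right)}\right) - 234566} = \frac{1}{\left(-2 + \sqrt{985056}\right) - 234566} = \frac{1}{\left(-2 + 4 \sqrt{61566}\right) - 234566} = \frac{1}{-234568 + 4 \sqrt{61566}}$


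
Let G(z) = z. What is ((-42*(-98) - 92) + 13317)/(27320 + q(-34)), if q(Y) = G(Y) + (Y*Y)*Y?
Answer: -17341/12018 ≈ -1.4429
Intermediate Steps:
q(Y) = Y + Y³ (q(Y) = Y + (Y*Y)*Y = Y + Y²*Y = Y + Y³)
((-42*(-98) - 92) + 13317)/(27320 + q(-34)) = ((-42*(-98) - 92) + 13317)/(27320 + (-34 + (-34)³)) = ((4116 - 92) + 13317)/(27320 + (-34 - 39304)) = (4024 + 13317)/(27320 - 39338) = 17341/(-12018) = 17341*(-1/12018) = -17341/12018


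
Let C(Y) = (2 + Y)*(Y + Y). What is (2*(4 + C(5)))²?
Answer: 21904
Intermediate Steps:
C(Y) = 2*Y*(2 + Y) (C(Y) = (2 + Y)*(2*Y) = 2*Y*(2 + Y))
(2*(4 + C(5)))² = (2*(4 + 2*5*(2 + 5)))² = (2*(4 + 2*5*7))² = (2*(4 + 70))² = (2*74)² = 148² = 21904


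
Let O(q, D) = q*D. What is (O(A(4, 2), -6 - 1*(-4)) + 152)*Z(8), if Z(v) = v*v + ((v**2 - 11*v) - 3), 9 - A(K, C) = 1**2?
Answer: 5032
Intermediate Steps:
A(K, C) = 8 (A(K, C) = 9 - 1*1**2 = 9 - 1*1 = 9 - 1 = 8)
Z(v) = -3 - 11*v + 2*v**2 (Z(v) = v**2 + (-3 + v**2 - 11*v) = -3 - 11*v + 2*v**2)
O(q, D) = D*q
(O(A(4, 2), -6 - 1*(-4)) + 152)*Z(8) = ((-6 - 1*(-4))*8 + 152)*(-3 - 11*8 + 2*8**2) = ((-6 + 4)*8 + 152)*(-3 - 88 + 2*64) = (-2*8 + 152)*(-3 - 88 + 128) = (-16 + 152)*37 = 136*37 = 5032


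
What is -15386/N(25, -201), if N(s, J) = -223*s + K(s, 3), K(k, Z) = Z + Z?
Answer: 15386/5569 ≈ 2.7628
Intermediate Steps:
K(k, Z) = 2*Z
N(s, J) = 6 - 223*s (N(s, J) = -223*s + 2*3 = -223*s + 6 = 6 - 223*s)
-15386/N(25, -201) = -15386/(6 - 223*25) = -15386/(6 - 5575) = -15386/(-5569) = -15386*(-1/5569) = 15386/5569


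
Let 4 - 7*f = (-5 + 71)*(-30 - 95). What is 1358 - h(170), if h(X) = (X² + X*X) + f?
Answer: -403348/7 ≈ -57621.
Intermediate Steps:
f = 8254/7 (f = 4/7 - (-5 + 71)*(-30 - 95)/7 = 4/7 - 66*(-125)/7 = 4/7 - ⅐*(-8250) = 4/7 + 8250/7 = 8254/7 ≈ 1179.1)
h(X) = 8254/7 + 2*X² (h(X) = (X² + X*X) + 8254/7 = (X² + X²) + 8254/7 = 2*X² + 8254/7 = 8254/7 + 2*X²)
1358 - h(170) = 1358 - (8254/7 + 2*170²) = 1358 - (8254/7 + 2*28900) = 1358 - (8254/7 + 57800) = 1358 - 1*412854/7 = 1358 - 412854/7 = -403348/7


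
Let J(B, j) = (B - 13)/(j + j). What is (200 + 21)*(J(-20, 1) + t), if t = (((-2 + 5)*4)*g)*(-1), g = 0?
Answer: -7293/2 ≈ -3646.5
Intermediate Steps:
J(B, j) = (-13 + B)/(2*j) (J(B, j) = (-13 + B)/((2*j)) = (-13 + B)*(1/(2*j)) = (-13 + B)/(2*j))
t = 0 (t = (((-2 + 5)*4)*0)*(-1) = ((3*4)*0)*(-1) = (12*0)*(-1) = 0*(-1) = 0)
(200 + 21)*(J(-20, 1) + t) = (200 + 21)*((1/2)*(-13 - 20)/1 + 0) = 221*((1/2)*1*(-33) + 0) = 221*(-33/2 + 0) = 221*(-33/2) = -7293/2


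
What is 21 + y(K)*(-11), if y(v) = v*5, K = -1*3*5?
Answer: 846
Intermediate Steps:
K = -15 (K = -3*5 = -15)
y(v) = 5*v
21 + y(K)*(-11) = 21 + (5*(-15))*(-11) = 21 - 75*(-11) = 21 + 825 = 846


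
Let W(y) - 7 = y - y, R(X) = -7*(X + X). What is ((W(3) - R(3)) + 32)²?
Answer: 6561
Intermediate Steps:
R(X) = -14*X
W(y) = 7 (W(y) = 7 + (y - y) = 7 + 0 = 7)
((W(3) - R(3)) + 32)² = ((7 - (-14)*3) + 32)² = ((7 - 1*(-42)) + 32)² = ((7 + 42) + 32)² = (49 + 32)² = 81² = 6561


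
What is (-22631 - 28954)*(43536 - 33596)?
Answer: -512754900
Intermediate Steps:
(-22631 - 28954)*(43536 - 33596) = -51585*9940 = -512754900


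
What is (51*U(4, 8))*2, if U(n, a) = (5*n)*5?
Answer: 10200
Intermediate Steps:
U(n, a) = 25*n
(51*U(4, 8))*2 = (51*(25*4))*2 = (51*100)*2 = 5100*2 = 10200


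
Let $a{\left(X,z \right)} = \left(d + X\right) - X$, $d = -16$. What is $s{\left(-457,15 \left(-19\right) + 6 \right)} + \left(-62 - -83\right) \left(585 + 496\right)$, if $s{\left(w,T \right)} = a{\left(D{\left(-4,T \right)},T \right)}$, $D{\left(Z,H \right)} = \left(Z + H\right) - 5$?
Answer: $22685$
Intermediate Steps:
$D{\left(Z,H \right)} = -5 + H + Z$ ($D{\left(Z,H \right)} = \left(H + Z\right) - 5 = -5 + H + Z$)
$a{\left(X,z \right)} = -16$ ($a{\left(X,z \right)} = \left(-16 + X\right) - X = -16$)
$s{\left(w,T \right)} = -16$
$s{\left(-457,15 \left(-19\right) + 6 \right)} + \left(-62 - -83\right) \left(585 + 496\right) = -16 + \left(-62 - -83\right) \left(585 + 496\right) = -16 + \left(-62 + 83\right) 1081 = -16 + 21 \cdot 1081 = -16 + 22701 = 22685$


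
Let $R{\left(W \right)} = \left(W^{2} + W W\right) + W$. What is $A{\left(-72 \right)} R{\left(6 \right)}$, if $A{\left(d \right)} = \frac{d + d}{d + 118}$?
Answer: $- \frac{5616}{23} \approx -244.17$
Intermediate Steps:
$R{\left(W \right)} = W + 2 W^{2}$ ($R{\left(W \right)} = \left(W^{2} + W^{2}\right) + W = 2 W^{2} + W = W + 2 W^{2}$)
$A{\left(d \right)} = \frac{2 d}{118 + d}$
$A{\left(-72 \right)} R{\left(6 \right)} = 2 \left(-72\right) \frac{1}{118 - 72} \cdot 6 \left(1 + 2 \cdot 6\right) = 2 \left(-72\right) \frac{1}{46} \cdot 6 \left(1 + 12\right) = 2 \left(-72\right) \frac{1}{46} \cdot 6 \cdot 13 = \left(- \frac{72}{23}\right) 78 = - \frac{5616}{23}$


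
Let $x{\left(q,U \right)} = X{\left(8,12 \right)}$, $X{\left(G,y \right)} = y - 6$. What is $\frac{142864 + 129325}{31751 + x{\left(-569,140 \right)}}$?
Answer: $\frac{272189}{31757} \approx 8.571$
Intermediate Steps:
$X{\left(G,y \right)} = -6 + y$ ($X{\left(G,y \right)} = y - 6 = -6 + y$)
$x{\left(q,U \right)} = 6$ ($x{\left(q,U \right)} = -6 + 12 = 6$)
$\frac{142864 + 129325}{31751 + x{\left(-569,140 \right)}} = \frac{142864 + 129325}{31751 + 6} = \frac{272189}{31757}$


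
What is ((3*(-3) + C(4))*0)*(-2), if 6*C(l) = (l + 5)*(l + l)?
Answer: 0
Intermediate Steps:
C(l) = l*(5 + l)/3 (C(l) = ((l + 5)*(l + l))/6 = ((5 + l)*(2*l))/6 = (2*l*(5 + l))/6 = l*(5 + l)/3)
((3*(-3) + C(4))*0)*(-2) = ((3*(-3) + (⅓)*4*(5 + 4))*0)*(-2) = ((-9 + (⅓)*4*9)*0)*(-2) = ((-9 + 12)*0)*(-2) = (3*0)*(-2) = 0*(-2) = 0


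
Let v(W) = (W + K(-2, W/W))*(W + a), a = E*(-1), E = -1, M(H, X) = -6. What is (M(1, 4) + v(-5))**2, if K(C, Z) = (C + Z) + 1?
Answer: 196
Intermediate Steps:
K(C, Z) = 1 + C + Z
a = 1 (a = -1*(-1) = 1)
v(W) = W*(1 + W) (v(W) = (W + (1 - 2 + W/W))*(W + 1) = (W + (1 - 2 + 1))*(1 + W) = (W + 0)*(1 + W) = W*(1 + W))
(M(1, 4) + v(-5))**2 = (-6 - 5*(1 - 5))**2 = (-6 - 5*(-4))**2 = (-6 + 20)**2 = 14**2 = 196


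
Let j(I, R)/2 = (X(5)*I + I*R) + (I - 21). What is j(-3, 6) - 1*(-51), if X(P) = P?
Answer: -63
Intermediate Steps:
j(I, R) = -42 + 12*I + 2*I*R (j(I, R) = 2*((5*I + I*R) + (I - 21)) = 2*((5*I + I*R) + (-21 + I)) = 2*(-21 + 6*I + I*R) = -42 + 12*I + 2*I*R)
j(-3, 6) - 1*(-51) = (-42 + 12*(-3) + 2*(-3)*6) - 1*(-51) = (-42 - 36 - 36) + 51 = -114 + 51 = -63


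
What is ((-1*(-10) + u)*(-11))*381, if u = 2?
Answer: -50292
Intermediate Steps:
((-1*(-10) + u)*(-11))*381 = ((-1*(-10) + 2)*(-11))*381 = ((10 + 2)*(-11))*381 = (12*(-11))*381 = -132*381 = -50292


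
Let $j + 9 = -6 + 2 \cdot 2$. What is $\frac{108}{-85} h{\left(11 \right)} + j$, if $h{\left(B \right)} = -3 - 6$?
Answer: $\frac{37}{85} \approx 0.43529$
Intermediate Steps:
$h{\left(B \right)} = -9$ ($h{\left(B \right)} = -3 - 6 = -9$)
$j = -11$ ($j = -9 + \left(-6 + 2 \cdot 2\right) = -9 + \left(-6 + 4\right) = -9 - 2 = -11$)
$\frac{108}{-85} h{\left(11 \right)} + j = \frac{108}{-85} \left(-9\right) - 11 = 108 \left(- \frac{1}{85}\right) \left(-9\right) - 11 = \left(- \frac{108}{85}\right) \left(-9\right) - 11 = \frac{972}{85} - 11 = \frac{37}{85}$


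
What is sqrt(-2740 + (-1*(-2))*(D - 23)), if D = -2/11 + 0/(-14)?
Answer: 5*I*sqrt(13486)/11 ≈ 52.786*I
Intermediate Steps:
D = -2/11 (D = -2*1/11 + 0*(-1/14) = -2/11 + 0 = -2/11 ≈ -0.18182)
sqrt(-2740 + (-1*(-2))*(D - 23)) = sqrt(-2740 + (-1*(-2))*(-2/11 - 23)) = sqrt(-2740 + 2*(-255/11)) = sqrt(-2740 - 510/11) = sqrt(-30650/11) = 5*I*sqrt(13486)/11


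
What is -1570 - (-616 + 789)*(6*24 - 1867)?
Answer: 296509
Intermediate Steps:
-1570 - (-616 + 789)*(6*24 - 1867) = -1570 - 173*(144 - 1867) = -1570 - 173*(-1723) = -1570 - 1*(-298079) = -1570 + 298079 = 296509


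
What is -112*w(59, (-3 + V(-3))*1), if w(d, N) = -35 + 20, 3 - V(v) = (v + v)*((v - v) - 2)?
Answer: 1680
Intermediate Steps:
V(v) = 3 + 4*v (V(v) = 3 - (v + v)*((v - v) - 2) = 3 - 2*v*(0 - 2) = 3 - 2*v*(-2) = 3 - (-4)*v = 3 + 4*v)
w(d, N) = -15
-112*w(59, (-3 + V(-3))*1) = -112*(-15) = 1680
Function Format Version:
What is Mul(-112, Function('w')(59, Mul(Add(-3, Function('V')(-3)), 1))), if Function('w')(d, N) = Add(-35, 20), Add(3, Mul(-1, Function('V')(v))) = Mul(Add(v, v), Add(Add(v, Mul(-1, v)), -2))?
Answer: 1680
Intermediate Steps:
Function('V')(v) = Add(3, Mul(4, v)) (Function('V')(v) = Add(3, Mul(-1, Mul(Add(v, v), Add(Add(v, Mul(-1, v)), -2)))) = Add(3, Mul(-1, Mul(Mul(2, v), Add(0, -2)))) = Add(3, Mul(-1, Mul(Mul(2, v), -2))) = Add(3, Mul(-1, Mul(-4, v))) = Add(3, Mul(4, v)))
Function('w')(d, N) = -15
Mul(-112, Function('w')(59, Mul(Add(-3, Function('V')(-3)), 1))) = Mul(-112, -15) = 1680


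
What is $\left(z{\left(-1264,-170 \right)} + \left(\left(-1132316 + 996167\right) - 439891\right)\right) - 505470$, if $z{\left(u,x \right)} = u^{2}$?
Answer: $516186$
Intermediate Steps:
$\left(z{\left(-1264,-170 \right)} + \left(\left(-1132316 + 996167\right) - 439891\right)\right) - 505470 = \left(\left(-1264\right)^{2} + \left(\left(-1132316 + 996167\right) - 439891\right)\right) - 505470 = \left(1597696 - 576040\right) - 505470 = 1021656 - 505470 = 516186$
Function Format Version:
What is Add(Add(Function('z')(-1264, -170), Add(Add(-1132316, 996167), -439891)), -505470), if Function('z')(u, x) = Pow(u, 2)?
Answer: 516186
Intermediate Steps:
Add(Add(Function('z')(-1264, -170), Add(Add(-1132316, 996167), -439891)), -505470) = Add(Add(Pow(-1264, 2), Add(Add(-1132316, 996167), -439891)), -505470) = Add(Add(1597696, Add(-136149, -439891)), -505470) = Add(Add(1597696, -576040), -505470) = Add(1021656, -505470) = 516186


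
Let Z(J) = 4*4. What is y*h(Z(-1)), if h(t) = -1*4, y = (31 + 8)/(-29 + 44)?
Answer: -52/5 ≈ -10.400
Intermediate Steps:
Z(J) = 16
y = 13/5 (y = 39/15 = 39*(1/15) = 13/5 ≈ 2.6000)
h(t) = -4
y*h(Z(-1)) = (13/5)*(-4) = -52/5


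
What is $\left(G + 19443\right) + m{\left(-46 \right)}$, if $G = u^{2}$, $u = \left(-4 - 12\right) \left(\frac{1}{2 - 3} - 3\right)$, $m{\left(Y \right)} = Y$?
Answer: $23493$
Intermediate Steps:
$u = 64$ ($u = - 16 \left(\frac{1}{-1} - 3\right) = - 16 \left(-1 - 3\right) = \left(-16\right) \left(-4\right) = 64$)
$G = 4096$ ($G = 64^{2} = 4096$)
$\left(G + 19443\right) + m{\left(-46 \right)} = \left(4096 + 19443\right) - 46 = 23539 - 46 = 23493$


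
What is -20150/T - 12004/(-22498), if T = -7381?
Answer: 270968112/83028869 ≈ 3.2635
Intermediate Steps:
-20150/T - 12004/(-22498) = -20150/(-7381) - 12004/(-22498) = -20150*(-1/7381) - 12004*(-1/22498) = 20150/7381 + 6002/11249 = 270968112/83028869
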